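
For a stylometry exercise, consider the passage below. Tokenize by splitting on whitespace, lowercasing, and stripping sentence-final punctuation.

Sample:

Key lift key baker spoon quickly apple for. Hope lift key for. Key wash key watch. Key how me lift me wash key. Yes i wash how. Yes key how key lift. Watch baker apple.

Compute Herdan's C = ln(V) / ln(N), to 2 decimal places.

N = 35, V = 14.
ln(V) = 2.639057, ln(N) = 3.555348
C = 2.639057 / 3.555348 = 0.74

0.74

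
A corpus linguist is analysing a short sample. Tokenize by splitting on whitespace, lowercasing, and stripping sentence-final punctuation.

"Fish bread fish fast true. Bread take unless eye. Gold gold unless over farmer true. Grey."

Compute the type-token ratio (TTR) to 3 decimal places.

0.688

N = 16 tokens, V = 11 types.
TTR = V / N = 11 / 16 = 0.688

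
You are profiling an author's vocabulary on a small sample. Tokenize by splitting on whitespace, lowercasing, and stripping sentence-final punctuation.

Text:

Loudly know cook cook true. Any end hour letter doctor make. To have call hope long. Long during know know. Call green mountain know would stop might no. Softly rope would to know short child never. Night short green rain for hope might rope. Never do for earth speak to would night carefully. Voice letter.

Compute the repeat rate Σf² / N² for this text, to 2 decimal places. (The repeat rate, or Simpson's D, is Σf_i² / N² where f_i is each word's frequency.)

Frequencies: know:5, to:3, would:3, cook:2, letter:2, call:2, hope:2, long:2, green:2, might:2, rope:2, short:2, never:2, night:2, for:2, loudly:1, true:1, any:1, end:1, hour:1, … (15 more, each freq 1)
Σf² = 111; N² = 3025
Repeat rate = 111 / 3025 = 0.04

0.04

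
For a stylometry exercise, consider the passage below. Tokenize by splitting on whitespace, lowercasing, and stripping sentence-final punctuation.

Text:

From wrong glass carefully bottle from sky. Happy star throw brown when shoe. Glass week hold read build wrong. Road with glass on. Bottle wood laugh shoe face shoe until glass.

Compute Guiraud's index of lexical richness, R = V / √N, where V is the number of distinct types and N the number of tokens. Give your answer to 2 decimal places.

4.13

N = 31, V = 23.
√N = 5.567764
R = 23 / 5.567764 = 4.13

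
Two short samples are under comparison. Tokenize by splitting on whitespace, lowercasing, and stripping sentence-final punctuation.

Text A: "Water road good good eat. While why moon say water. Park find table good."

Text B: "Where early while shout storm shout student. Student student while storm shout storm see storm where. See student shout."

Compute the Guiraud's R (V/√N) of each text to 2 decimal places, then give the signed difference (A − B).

1.33

A: V=11, N=14, R=2.94
B: V=7, N=19, R=1.61
Difference = 2.94 − 1.61 = 1.33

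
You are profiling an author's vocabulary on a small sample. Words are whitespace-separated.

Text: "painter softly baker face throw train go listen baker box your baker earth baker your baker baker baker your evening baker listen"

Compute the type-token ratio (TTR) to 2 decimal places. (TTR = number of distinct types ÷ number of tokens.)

0.55

N = 22 tokens, V = 12 types.
TTR = V / N = 12 / 22 = 0.55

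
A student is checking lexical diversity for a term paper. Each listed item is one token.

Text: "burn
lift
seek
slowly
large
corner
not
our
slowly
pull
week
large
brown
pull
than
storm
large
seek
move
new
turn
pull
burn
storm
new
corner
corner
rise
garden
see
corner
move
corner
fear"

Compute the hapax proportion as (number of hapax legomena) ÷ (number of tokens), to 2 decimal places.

Frequencies: corner:5, large:3, pull:3, burn:2, seek:2, slowly:2, storm:2, move:2, new:2, lift:1, not:1, our:1, week:1, brown:1, than:1, turn:1, rise:1, garden:1, see:1, fear:1
Hapax count = 11; token count = 34.
Ratio = 11 / 34 = 0.32

0.32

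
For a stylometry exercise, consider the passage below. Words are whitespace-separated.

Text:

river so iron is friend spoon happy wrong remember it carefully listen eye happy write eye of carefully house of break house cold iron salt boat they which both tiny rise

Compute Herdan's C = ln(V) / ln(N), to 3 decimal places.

0.937

N = 31, V = 25.
ln(V) = 3.218876, ln(N) = 3.433987
C = 3.218876 / 3.433987 = 0.937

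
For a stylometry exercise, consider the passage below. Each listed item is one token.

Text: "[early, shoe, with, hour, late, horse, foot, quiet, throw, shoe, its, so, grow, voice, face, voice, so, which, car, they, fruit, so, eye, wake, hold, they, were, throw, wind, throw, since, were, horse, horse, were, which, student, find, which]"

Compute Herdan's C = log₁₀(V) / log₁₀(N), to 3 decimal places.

N = 39, V = 26.
log₁₀(V) = 1.414973, log₁₀(N) = 1.591065
C = 1.414973 / 1.591065 = 0.889

0.889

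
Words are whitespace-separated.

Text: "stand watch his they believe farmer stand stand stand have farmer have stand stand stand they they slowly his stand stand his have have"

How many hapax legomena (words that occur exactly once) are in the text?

Frequencies: stand:9, have:4, his:3, they:3, farmer:2, watch:1, believe:1, slowly:1
Hapax (freq=1): believe, slowly, watch

3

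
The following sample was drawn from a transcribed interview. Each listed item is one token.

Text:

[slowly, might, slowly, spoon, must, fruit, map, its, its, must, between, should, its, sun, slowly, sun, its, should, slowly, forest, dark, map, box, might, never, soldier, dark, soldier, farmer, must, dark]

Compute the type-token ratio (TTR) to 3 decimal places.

N = 31 tokens, V = 16 types.
TTR = V / N = 16 / 31 = 0.516

0.516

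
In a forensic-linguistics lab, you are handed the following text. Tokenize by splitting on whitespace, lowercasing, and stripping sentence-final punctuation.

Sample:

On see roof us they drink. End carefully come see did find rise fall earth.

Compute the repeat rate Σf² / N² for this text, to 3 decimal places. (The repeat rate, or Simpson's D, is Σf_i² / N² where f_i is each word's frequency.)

Frequencies: see:2, on:1, roof:1, us:1, they:1, drink:1, end:1, carefully:1, come:1, did:1, find:1, rise:1, fall:1, earth:1
Σf² = 17; N² = 225
Repeat rate = 17 / 225 = 0.076

0.076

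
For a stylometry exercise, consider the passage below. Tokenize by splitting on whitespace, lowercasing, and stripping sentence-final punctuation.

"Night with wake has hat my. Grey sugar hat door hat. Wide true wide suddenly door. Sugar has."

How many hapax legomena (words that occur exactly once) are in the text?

Frequencies: hat:3, has:2, sugar:2, door:2, wide:2, night:1, with:1, wake:1, my:1, grey:1, true:1, suddenly:1
Hapax (freq=1): grey, my, night, suddenly, true, wake, with

7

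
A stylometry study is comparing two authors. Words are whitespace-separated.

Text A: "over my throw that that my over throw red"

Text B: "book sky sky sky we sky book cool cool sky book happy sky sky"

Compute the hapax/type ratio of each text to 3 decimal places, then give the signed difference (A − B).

A: hapax=1, V=5, ratio=0.200
B: hapax=2, V=5, ratio=0.400
Difference = 0.200 − 0.400 = -0.200

-0.200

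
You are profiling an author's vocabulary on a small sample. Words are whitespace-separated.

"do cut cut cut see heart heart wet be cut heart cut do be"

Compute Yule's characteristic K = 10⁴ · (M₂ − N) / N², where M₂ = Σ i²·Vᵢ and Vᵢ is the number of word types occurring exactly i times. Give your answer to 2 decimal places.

1530.61

Frequencies: cut:5, heart:3, do:2, be:2, see:1, wet:1
N = 14. Frequency spectrum: V_1=2, V_2=2, V_3=1, V_5=1
M₂ = 1²·2 + 2²·2 + 3²·1 + 5²·1 = 44
K = 10000 × (44 − 14) / 14² = 1530.61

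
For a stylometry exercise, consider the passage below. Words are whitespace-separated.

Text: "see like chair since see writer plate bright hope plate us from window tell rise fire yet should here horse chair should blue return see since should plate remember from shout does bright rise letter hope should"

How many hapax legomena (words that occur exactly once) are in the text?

Frequencies: should:4, see:3, plate:3, chair:2, since:2, bright:2, hope:2, from:2, rise:2, like:1, writer:1, us:1, window:1, tell:1, fire:1, yet:1, here:1, horse:1, blue:1, return:1, … (4 more, each freq 1)
Hapax (freq=1): blue, does, fire, here, horse, letter, like, remember, return, shout, tell, us, window, writer, yet

15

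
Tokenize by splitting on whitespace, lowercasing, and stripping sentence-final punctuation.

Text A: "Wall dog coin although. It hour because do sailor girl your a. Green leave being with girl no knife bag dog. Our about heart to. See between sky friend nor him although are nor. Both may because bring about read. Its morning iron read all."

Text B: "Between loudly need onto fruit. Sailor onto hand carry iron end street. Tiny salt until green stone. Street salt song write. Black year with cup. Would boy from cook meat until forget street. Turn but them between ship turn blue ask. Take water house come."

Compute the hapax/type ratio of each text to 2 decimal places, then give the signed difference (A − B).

A: hapax=31, V=38, ratio=0.82
B: hapax=32, V=38, ratio=0.84
Difference = 0.82 − 0.84 = -0.02

-0.02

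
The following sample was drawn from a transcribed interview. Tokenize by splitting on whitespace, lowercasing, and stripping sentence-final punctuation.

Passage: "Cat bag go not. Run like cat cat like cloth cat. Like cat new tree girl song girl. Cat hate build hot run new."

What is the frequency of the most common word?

6

Frequencies: cat:6, like:3, run:2, new:2, girl:2, bag:1, go:1, not:1, cloth:1, tree:1, song:1, hate:1, build:1, hot:1
Most common: 'cat' with frequency 6.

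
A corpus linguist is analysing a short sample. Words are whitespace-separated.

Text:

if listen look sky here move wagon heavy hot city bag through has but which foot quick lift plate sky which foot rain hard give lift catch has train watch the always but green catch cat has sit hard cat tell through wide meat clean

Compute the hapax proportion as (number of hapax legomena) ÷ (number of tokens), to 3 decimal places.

0.533

Frequencies: has:3, sky:2, through:2, but:2, which:2, foot:2, lift:2, hard:2, catch:2, cat:2, if:1, listen:1, look:1, here:1, move:1, wagon:1, heavy:1, hot:1, city:1, bag:1, … (14 more, each freq 1)
Hapax count = 24; token count = 45.
Ratio = 24 / 45 = 0.533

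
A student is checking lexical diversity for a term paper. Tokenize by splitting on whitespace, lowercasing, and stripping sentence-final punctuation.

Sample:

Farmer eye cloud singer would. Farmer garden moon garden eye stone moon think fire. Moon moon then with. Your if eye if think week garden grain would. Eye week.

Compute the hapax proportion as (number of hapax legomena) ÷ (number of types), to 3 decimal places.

0.500

Frequencies: eye:4, moon:4, garden:3, farmer:2, would:2, think:2, if:2, week:2, cloud:1, singer:1, stone:1, fire:1, then:1, with:1, your:1, grain:1
Hapax count = 8; type count = 16.
Ratio = 8 / 16 = 0.500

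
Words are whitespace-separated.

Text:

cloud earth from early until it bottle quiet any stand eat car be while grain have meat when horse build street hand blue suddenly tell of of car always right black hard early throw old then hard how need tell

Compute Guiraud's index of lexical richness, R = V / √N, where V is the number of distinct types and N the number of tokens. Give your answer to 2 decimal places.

N = 40, V = 35.
√N = 6.324555
R = 35 / 6.324555 = 5.53

5.53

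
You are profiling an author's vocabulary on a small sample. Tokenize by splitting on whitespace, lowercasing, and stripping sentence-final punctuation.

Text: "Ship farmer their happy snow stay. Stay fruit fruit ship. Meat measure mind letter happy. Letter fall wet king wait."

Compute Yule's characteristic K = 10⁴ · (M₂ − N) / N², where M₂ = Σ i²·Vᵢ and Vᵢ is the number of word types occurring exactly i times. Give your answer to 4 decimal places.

250.0000

Frequencies: ship:2, happy:2, stay:2, fruit:2, letter:2, farmer:1, their:1, snow:1, meat:1, measure:1, mind:1, fall:1, wet:1, king:1, wait:1
N = 20. Frequency spectrum: V_1=10, V_2=5
M₂ = 1²·10 + 2²·5 = 30
K = 10000 × (30 − 20) / 20² = 250.0000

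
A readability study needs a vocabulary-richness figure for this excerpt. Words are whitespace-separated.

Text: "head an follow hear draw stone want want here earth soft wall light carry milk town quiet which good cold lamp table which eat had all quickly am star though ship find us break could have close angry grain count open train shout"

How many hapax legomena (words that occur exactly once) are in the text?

Frequencies: want:2, which:2, head:1, an:1, follow:1, hear:1, draw:1, stone:1, here:1, earth:1, soft:1, wall:1, light:1, carry:1, milk:1, town:1, quiet:1, good:1, cold:1, lamp:1, … (21 more, each freq 1)
Hapax (freq=1): all, am, an, angry, break, carry, close, cold, could, count, draw, earth, eat, find, follow, good, grain, had, have, head, hear, here, lamp, light, milk, open, quickly, quiet, ship, shout, soft, star, stone, table, though, town, train, us, wall

39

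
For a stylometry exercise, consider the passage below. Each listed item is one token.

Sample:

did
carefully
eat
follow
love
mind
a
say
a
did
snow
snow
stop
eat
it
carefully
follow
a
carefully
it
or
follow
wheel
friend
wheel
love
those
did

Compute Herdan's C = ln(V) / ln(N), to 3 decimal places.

0.813

N = 28, V = 15.
ln(V) = 2.708050, ln(N) = 3.332205
C = 2.708050 / 3.332205 = 0.813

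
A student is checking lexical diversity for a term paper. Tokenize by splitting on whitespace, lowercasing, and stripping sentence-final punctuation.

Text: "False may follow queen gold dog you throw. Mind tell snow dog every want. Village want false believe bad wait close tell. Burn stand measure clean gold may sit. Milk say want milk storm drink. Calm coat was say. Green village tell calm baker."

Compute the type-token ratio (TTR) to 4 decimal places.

0.7273

N = 44 tokens, V = 32 types.
TTR = V / N = 32 / 44 = 0.7273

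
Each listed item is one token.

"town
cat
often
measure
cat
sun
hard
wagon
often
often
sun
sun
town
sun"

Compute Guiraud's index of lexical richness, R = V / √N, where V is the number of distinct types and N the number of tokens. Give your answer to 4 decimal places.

N = 14, V = 7.
√N = 3.741657
R = 7 / 3.741657 = 1.8708

1.8708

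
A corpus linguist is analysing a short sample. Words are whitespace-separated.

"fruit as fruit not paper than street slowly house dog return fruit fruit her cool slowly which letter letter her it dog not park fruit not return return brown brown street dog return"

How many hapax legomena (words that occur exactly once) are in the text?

8

Frequencies: fruit:5, return:4, not:3, dog:3, street:2, slowly:2, her:2, letter:2, brown:2, as:1, paper:1, than:1, house:1, cool:1, which:1, it:1, park:1
Hapax (freq=1): as, cool, house, it, paper, park, than, which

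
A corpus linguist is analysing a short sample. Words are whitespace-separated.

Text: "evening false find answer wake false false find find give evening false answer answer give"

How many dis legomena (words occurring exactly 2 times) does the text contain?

2

Frequencies: false:4, find:3, answer:3, evening:2, give:2, wake:1
Words with frequency 2: evening, give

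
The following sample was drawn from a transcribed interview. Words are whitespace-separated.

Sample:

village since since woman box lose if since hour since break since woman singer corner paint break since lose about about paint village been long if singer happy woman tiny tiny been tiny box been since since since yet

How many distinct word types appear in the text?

Distinct types: {about, been, box, break, corner, happy, hour, if, long, lose, paint, since, singer, tiny, village, woman, yet}
V = 17

17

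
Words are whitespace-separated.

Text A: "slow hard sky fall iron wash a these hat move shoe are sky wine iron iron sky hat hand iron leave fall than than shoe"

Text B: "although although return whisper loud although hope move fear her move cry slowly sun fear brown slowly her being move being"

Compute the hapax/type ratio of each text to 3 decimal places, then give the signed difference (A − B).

A: hapax=10, V=16, ratio=0.625
B: hapax=7, V=13, ratio=0.538
Difference = 0.625 − 0.538 = 0.087

0.087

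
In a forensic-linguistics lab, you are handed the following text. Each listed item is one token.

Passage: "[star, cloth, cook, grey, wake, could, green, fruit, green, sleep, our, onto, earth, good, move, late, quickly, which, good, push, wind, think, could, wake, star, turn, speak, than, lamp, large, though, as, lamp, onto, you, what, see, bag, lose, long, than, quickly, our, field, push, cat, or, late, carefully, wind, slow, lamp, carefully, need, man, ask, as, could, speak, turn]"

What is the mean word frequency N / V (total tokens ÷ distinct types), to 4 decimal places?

1.4634

N = 60 tokens, V = 41 types.
Mean frequency = N / V = 60 / 41 = 1.4634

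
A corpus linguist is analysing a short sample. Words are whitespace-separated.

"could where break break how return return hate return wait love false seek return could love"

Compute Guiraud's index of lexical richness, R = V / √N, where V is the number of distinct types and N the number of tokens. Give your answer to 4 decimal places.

N = 16, V = 10.
√N = 4.000000
R = 10 / 4.000000 = 2.5000

2.5000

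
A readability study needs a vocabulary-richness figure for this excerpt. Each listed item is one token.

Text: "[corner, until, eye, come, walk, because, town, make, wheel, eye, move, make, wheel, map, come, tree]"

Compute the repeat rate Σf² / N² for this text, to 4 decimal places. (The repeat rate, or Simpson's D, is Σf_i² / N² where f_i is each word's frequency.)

0.0938

Frequencies: eye:2, come:2, make:2, wheel:2, corner:1, until:1, walk:1, because:1, town:1, move:1, map:1, tree:1
Σf² = 24; N² = 256
Repeat rate = 24 / 256 = 0.0938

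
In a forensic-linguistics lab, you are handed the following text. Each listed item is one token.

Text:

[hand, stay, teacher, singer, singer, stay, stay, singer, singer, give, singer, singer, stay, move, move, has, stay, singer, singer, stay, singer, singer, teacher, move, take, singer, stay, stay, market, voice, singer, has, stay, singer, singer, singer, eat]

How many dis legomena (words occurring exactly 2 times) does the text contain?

2

Frequencies: singer:15, stay:9, move:3, teacher:2, has:2, hand:1, give:1, take:1, market:1, voice:1, eat:1
Words with frequency 2: has, teacher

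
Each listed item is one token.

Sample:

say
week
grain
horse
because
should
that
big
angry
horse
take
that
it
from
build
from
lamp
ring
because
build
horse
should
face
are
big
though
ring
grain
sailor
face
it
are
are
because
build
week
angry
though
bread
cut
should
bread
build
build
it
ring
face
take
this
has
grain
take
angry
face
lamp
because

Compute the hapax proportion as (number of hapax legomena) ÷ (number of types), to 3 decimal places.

Frequencies: build:5, because:4, face:4, grain:3, horse:3, should:3, angry:3, take:3, it:3, ring:3, are:3, week:2, that:2, big:2, from:2, lamp:2, though:2, bread:2, say:1, sailor:1, … (3 more, each freq 1)
Hapax count = 5; type count = 23.
Ratio = 5 / 23 = 0.217

0.217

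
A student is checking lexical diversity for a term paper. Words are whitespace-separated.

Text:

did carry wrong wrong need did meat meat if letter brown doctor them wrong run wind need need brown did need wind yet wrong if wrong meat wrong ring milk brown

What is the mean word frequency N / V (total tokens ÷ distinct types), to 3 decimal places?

2.067

N = 31 tokens, V = 15 types.
Mean frequency = N / V = 31 / 15 = 2.067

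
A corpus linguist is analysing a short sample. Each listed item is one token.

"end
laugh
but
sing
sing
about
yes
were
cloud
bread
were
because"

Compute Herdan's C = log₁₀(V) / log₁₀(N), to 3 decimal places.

0.927

N = 12, V = 10.
log₁₀(V) = 1.000000, log₁₀(N) = 1.079181
C = 1.000000 / 1.079181 = 0.927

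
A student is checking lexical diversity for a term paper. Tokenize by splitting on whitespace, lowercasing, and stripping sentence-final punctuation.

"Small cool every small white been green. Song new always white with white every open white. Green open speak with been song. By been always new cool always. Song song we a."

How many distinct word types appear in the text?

Distinct types: {a, always, been, by, cool, every, green, new, open, small, song, speak, we, white, with}
V = 15

15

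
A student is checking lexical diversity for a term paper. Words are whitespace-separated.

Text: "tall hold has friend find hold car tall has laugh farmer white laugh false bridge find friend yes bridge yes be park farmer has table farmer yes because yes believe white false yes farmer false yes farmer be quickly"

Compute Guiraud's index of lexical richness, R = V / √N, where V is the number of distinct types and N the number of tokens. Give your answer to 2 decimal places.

2.88

N = 39, V = 18.
√N = 6.244998
R = 18 / 6.244998 = 2.88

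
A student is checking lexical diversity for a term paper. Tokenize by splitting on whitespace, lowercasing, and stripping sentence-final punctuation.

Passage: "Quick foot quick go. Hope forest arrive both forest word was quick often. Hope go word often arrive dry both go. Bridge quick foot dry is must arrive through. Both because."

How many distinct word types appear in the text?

16

Distinct types: {arrive, because, both, bridge, dry, foot, forest, go, hope, is, must, often, quick, through, was, word}
V = 16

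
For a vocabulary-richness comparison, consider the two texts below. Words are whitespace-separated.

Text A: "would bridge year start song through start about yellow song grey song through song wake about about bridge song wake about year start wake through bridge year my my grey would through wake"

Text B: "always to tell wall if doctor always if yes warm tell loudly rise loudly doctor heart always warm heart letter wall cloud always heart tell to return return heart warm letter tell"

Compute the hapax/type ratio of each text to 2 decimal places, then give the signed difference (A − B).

-0.12

A: hapax=1, V=11, ratio=0.09
B: hapax=3, V=14, ratio=0.21
Difference = 0.09 − 0.21 = -0.12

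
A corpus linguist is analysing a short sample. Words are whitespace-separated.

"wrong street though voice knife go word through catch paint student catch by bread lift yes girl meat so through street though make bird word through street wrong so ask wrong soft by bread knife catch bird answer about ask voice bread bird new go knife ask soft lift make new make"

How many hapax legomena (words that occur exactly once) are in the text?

Frequencies: wrong:3, street:3, knife:3, through:3, catch:3, bread:3, make:3, bird:3, ask:3, though:2, voice:2, go:2, word:2, by:2, lift:2, so:2, soft:2, new:2, paint:1, student:1, … (5 more, each freq 1)
Hapax (freq=1): about, answer, girl, meat, paint, student, yes

7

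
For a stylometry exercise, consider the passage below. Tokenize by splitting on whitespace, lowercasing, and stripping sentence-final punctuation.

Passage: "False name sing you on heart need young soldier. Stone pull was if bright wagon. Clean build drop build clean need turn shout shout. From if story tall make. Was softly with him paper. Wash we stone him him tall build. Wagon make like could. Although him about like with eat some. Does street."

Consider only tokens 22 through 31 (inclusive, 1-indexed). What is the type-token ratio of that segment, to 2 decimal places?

Segment tokens 22–31: turn, shout, shout, from, if, story, tall, make, was, softly
Segment N = 10, segment V = 9.
TTR = 9 / 10 = 0.90

0.90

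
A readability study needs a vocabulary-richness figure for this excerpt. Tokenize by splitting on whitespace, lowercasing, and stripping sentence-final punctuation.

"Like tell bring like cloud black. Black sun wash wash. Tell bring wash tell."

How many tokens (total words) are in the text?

Tokens: like, tell, bring, like, cloud, black, black, sun, wash, wash, tell, bring, wash, tell
N = 14

14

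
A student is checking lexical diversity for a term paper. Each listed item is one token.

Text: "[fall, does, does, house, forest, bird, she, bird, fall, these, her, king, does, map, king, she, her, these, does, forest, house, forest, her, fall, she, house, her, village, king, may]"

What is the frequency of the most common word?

4

Frequencies: does:4, her:4, fall:3, house:3, forest:3, she:3, king:3, bird:2, these:2, map:1, village:1, may:1
Most common: 'does' with frequency 4.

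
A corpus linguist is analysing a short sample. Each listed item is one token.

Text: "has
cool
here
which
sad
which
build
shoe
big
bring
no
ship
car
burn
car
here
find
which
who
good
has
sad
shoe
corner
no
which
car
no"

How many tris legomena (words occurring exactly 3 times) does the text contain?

2

Frequencies: which:4, no:3, car:3, has:2, here:2, sad:2, shoe:2, cool:1, build:1, big:1, bring:1, ship:1, burn:1, find:1, who:1, good:1, corner:1
Words with frequency 3: car, no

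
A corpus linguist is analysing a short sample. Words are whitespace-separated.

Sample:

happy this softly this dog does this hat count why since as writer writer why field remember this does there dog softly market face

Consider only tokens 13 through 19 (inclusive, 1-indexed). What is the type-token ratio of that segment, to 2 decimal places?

0.86

Segment tokens 13–19: writer, writer, why, field, remember, this, does
Segment N = 7, segment V = 6.
TTR = 6 / 7 = 0.86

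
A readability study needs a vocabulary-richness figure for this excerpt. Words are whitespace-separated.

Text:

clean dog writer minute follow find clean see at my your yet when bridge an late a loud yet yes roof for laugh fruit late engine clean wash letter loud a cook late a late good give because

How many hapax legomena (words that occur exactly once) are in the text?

24

Frequencies: late:4, clean:3, a:3, yet:2, loud:2, dog:1, writer:1, minute:1, follow:1, find:1, see:1, at:1, my:1, your:1, when:1, bridge:1, an:1, yes:1, roof:1, for:1, … (9 more, each freq 1)
Hapax (freq=1): an, at, because, bridge, cook, dog, engine, find, follow, for, fruit, give, good, laugh, letter, minute, my, roof, see, wash, when, writer, yes, your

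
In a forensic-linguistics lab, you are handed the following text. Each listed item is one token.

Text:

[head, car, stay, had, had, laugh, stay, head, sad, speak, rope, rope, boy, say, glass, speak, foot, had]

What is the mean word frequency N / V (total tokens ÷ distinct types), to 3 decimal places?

1.500

N = 18 tokens, V = 12 types.
Mean frequency = N / V = 18 / 12 = 1.500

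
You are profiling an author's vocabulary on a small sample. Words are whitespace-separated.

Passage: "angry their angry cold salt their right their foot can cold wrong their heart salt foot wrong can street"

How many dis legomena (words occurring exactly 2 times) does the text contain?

6

Frequencies: their:4, angry:2, cold:2, salt:2, foot:2, can:2, wrong:2, right:1, heart:1, street:1
Words with frequency 2: angry, can, cold, foot, salt, wrong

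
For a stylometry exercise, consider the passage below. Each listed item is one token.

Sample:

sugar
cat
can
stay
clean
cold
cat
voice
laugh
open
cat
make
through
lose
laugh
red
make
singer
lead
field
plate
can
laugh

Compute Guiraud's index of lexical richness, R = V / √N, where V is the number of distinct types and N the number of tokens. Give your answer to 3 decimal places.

3.545

N = 23, V = 17.
√N = 4.795832
R = 17 / 4.795832 = 3.545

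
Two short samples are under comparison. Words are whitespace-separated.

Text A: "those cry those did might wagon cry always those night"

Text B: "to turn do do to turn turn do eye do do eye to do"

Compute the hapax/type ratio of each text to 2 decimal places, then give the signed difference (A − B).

0.71

A: hapax=5, V=7, ratio=0.71
B: hapax=0, V=4, ratio=0.00
Difference = 0.71 − 0.00 = 0.71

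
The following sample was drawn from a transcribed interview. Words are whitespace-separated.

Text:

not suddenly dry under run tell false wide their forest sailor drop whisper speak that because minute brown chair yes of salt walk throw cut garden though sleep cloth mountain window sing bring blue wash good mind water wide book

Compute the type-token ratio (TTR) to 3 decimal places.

N = 40 tokens, V = 39 types.
TTR = V / N = 39 / 40 = 0.975

0.975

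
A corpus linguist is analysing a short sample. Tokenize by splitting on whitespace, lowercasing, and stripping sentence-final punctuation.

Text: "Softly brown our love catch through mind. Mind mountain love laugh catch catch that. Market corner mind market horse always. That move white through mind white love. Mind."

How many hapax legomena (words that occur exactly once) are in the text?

Frequencies: mind:5, love:3, catch:3, through:2, that:2, market:2, white:2, softly:1, brown:1, our:1, mountain:1, laugh:1, corner:1, horse:1, always:1, move:1
Hapax (freq=1): always, brown, corner, horse, laugh, mountain, move, our, softly

9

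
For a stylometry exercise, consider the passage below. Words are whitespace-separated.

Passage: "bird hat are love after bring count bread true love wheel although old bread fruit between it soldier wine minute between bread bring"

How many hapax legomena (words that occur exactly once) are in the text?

Frequencies: bread:3, love:2, bring:2, between:2, bird:1, hat:1, are:1, after:1, count:1, true:1, wheel:1, although:1, old:1, fruit:1, it:1, soldier:1, wine:1, minute:1
Hapax (freq=1): after, although, are, bird, count, fruit, hat, it, minute, old, soldier, true, wheel, wine

14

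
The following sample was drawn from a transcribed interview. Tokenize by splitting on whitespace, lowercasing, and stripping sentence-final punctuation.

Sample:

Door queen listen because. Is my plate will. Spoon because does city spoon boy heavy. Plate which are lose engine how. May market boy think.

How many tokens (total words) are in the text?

25

Tokens: door, queen, listen, because, is, my, plate, will, spoon, because, does, city, spoon, boy, heavy, plate, which, are, lose, engine, how, may, market, boy, think
N = 25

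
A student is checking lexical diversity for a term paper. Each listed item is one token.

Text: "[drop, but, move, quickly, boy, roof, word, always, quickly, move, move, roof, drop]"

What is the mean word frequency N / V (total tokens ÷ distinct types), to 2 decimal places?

1.63

N = 13 tokens, V = 8 types.
Mean frequency = N / V = 13 / 8 = 1.63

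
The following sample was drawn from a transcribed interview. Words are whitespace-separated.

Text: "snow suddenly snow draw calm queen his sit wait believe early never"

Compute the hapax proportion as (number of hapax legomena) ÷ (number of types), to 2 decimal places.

0.91

Frequencies: snow:2, suddenly:1, draw:1, calm:1, queen:1, his:1, sit:1, wait:1, believe:1, early:1, never:1
Hapax count = 10; type count = 11.
Ratio = 10 / 11 = 0.91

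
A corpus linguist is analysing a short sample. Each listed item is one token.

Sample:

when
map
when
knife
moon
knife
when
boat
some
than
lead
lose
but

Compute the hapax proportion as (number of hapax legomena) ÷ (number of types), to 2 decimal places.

0.80

Frequencies: when:3, knife:2, map:1, moon:1, boat:1, some:1, than:1, lead:1, lose:1, but:1
Hapax count = 8; type count = 10.
Ratio = 8 / 10 = 0.80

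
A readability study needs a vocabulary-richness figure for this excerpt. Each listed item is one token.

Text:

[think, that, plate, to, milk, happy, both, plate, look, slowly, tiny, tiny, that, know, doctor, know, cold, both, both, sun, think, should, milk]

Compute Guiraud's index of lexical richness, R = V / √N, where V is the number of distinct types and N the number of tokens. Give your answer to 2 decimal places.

3.13

N = 23, V = 15.
√N = 4.795832
R = 15 / 4.795832 = 3.13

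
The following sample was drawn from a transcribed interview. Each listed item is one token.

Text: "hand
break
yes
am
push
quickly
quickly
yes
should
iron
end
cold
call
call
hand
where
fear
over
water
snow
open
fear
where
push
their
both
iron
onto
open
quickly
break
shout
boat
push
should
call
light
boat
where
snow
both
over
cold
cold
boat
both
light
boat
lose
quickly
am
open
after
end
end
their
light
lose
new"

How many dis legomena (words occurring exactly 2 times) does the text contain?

11

Frequencies: quickly:4, boat:4, push:3, end:3, cold:3, call:3, where:3, open:3, both:3, light:3, hand:2, break:2, yes:2, am:2, should:2, iron:2, fear:2, over:2, snow:2, their:2, lose:2, water:1, onto:1, shout:1, after:1, new:1
Words with frequency 2: am, break, fear, hand, iron, lose, over, should, snow, their, yes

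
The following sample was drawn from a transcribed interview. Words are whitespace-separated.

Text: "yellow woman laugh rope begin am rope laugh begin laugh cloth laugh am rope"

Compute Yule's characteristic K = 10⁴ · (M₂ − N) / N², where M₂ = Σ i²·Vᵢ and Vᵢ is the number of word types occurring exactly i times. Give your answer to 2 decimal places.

Frequencies: laugh:4, rope:3, begin:2, am:2, yellow:1, woman:1, cloth:1
N = 14. Frequency spectrum: V_1=3, V_2=2, V_3=1, V_4=1
M₂ = 1²·3 + 2²·2 + 3²·1 + 4²·1 = 36
K = 10000 × (36 − 14) / 14² = 1122.45

1122.45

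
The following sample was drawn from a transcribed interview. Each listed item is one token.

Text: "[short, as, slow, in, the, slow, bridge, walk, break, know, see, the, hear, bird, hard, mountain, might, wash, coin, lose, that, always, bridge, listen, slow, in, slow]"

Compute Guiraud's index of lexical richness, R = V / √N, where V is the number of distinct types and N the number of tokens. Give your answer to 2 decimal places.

N = 27, V = 21.
√N = 5.196152
R = 21 / 5.196152 = 4.04

4.04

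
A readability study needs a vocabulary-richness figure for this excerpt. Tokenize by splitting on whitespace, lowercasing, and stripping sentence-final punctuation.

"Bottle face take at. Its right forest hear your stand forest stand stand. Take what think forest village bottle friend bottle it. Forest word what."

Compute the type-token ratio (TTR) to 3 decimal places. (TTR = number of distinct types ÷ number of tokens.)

N = 25 tokens, V = 16 types.
TTR = V / N = 16 / 25 = 0.640

0.640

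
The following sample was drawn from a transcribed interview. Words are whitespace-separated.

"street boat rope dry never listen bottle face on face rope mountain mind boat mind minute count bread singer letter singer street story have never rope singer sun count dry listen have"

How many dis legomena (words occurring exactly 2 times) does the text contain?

Frequencies: rope:3, singer:3, street:2, boat:2, dry:2, never:2, listen:2, face:2, mind:2, count:2, have:2, bottle:1, on:1, mountain:1, minute:1, bread:1, letter:1, story:1, sun:1
Words with frequency 2: boat, count, dry, face, have, listen, mind, never, street

9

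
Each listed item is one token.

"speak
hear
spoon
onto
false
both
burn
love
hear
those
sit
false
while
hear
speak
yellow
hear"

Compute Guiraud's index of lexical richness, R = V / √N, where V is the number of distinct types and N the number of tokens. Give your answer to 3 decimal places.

N = 17, V = 12.
√N = 4.123106
R = 12 / 4.123106 = 2.910

2.910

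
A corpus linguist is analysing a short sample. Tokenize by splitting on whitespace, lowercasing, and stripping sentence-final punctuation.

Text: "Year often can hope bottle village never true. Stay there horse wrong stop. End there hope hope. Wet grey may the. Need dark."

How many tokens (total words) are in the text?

23

Tokens: year, often, can, hope, bottle, village, never, true, stay, there, horse, wrong, stop, end, there, hope, hope, wet, grey, may, the, need, dark
N = 23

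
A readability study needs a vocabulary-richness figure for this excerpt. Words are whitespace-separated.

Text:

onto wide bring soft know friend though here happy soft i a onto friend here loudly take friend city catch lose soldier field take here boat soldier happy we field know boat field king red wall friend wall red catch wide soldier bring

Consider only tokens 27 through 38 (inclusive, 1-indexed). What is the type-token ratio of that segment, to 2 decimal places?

Segment tokens 27–38: soldier, happy, we, field, know, boat, field, king, red, wall, friend, wall
Segment N = 12, segment V = 10.
TTR = 10 / 12 = 0.83

0.83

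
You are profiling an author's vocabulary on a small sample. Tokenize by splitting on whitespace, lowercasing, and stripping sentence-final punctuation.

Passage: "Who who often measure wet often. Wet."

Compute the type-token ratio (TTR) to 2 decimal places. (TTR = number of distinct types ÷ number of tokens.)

N = 7 tokens, V = 4 types.
TTR = V / N = 4 / 7 = 0.57

0.57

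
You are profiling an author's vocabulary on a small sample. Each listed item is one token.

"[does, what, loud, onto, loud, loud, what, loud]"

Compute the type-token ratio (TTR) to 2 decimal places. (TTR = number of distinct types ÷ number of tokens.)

0.50

N = 8 tokens, V = 4 types.
TTR = V / N = 4 / 8 = 0.50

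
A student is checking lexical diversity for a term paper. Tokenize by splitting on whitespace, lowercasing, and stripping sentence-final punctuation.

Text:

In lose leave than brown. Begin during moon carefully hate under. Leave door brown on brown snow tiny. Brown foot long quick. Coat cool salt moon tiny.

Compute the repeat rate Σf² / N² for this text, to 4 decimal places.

0.0617

Frequencies: brown:4, leave:2, moon:2, tiny:2, in:1, lose:1, than:1, begin:1, during:1, carefully:1, hate:1, under:1, door:1, on:1, snow:1, foot:1, long:1, quick:1, coat:1, cool:1, … (1 more, each freq 1)
Σf² = 45; N² = 729
Repeat rate = 45 / 729 = 0.0617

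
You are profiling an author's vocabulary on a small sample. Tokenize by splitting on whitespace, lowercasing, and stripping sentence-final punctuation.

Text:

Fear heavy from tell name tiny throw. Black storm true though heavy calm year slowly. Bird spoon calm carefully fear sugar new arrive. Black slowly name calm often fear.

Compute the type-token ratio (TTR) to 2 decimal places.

0.72

N = 29 tokens, V = 21 types.
TTR = V / N = 21 / 29 = 0.72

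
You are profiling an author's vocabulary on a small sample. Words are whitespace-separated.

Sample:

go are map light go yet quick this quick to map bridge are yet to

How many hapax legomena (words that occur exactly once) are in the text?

Frequencies: go:2, are:2, map:2, yet:2, quick:2, to:2, light:1, this:1, bridge:1
Hapax (freq=1): bridge, light, this

3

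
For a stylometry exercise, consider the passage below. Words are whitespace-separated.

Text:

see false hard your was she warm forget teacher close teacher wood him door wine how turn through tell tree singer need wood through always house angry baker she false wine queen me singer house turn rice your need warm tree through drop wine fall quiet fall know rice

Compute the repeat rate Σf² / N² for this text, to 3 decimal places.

0.036

Frequencies: wine:3, through:3, false:2, your:2, she:2, warm:2, teacher:2, wood:2, turn:2, tree:2, singer:2, need:2, house:2, rice:2, fall:2, see:1, hard:1, was:1, forget:1, close:1, … (12 more, each freq 1)
Σf² = 87; N² = 2401
Repeat rate = 87 / 2401 = 0.036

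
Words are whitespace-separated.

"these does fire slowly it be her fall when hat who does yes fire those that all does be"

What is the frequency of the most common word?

Frequencies: does:3, fire:2, be:2, these:1, slowly:1, it:1, her:1, fall:1, when:1, hat:1, who:1, yes:1, those:1, that:1, all:1
Most common: 'does' with frequency 3.

3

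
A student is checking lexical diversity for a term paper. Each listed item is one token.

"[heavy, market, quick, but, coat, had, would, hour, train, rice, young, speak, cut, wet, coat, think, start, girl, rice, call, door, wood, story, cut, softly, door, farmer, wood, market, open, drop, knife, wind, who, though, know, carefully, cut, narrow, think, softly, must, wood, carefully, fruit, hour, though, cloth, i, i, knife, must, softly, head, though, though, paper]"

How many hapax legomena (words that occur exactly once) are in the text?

24

Frequencies: though:4, cut:3, wood:3, softly:3, market:2, coat:2, hour:2, rice:2, think:2, door:2, knife:2, carefully:2, must:2, i:2, heavy:1, quick:1, but:1, had:1, would:1, train:1, … (18 more, each freq 1)
Hapax (freq=1): but, call, cloth, drop, farmer, fruit, girl, had, head, heavy, know, narrow, open, paper, quick, speak, start, story, train, wet, who, wind, would, young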